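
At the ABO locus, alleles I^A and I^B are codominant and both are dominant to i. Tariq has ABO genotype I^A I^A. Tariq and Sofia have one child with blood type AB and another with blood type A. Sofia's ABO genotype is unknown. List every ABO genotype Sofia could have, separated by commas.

I^A I^B, I^B i

For each candidate genotype of Sofia, check whether crossing it with I^A I^A can produce every observed child phenotype.
  I^A I^A → possible child types {A} ✗
  I^A I^B → possible child types {A, AB} ✓
  I^A i → possible child types {A} ✗
  I^B I^B → possible child types {AB} ✗
  I^B i → possible child types {A, AB} ✓
  i i → possible child types {A} ✗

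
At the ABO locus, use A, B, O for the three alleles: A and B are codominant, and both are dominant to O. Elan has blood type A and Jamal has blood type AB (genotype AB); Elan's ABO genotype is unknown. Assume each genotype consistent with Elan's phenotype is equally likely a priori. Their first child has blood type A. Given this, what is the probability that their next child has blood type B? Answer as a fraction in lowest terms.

1/8

Possible genotypes: Elan ∈ {AA, AO}; Jamal ∈ {AB}.
Weight each parental genotype pair by prior × P(type-A child):
  AA × AB: posterior weight 1/2; P(next child type B) = 0.
  AO × AB: posterior weight 1/2; P(next child type B) = 1/4.
Weighted sum = 1/8.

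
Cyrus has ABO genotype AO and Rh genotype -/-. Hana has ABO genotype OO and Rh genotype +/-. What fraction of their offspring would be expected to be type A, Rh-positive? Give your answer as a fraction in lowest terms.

1/4

ABO cross AO × OO → offspring phenotypes: 1/2 O, 1/2 A.
Rh cross -/- × +/- → 1/2 Rh+, 1/2 Rh-.
Independent loci: P(type A, Rh-positive) = 1/2 × 1/2 = 1/4.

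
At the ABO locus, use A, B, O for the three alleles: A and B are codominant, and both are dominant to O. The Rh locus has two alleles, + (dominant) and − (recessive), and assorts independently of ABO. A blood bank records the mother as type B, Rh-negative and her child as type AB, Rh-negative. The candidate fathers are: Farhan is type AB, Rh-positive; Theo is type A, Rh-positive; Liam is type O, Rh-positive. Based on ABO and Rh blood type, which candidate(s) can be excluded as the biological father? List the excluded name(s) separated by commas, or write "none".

Liam

A candidate is excluded only if no genotype consistent with his phenotype could produce a type AB, Rh-negative child with a type B, Rh-negative mother.
Liam (type O, Rh+): no genotype consistent with that phenotype can produce a type-AB Rh- child with a type-B mother.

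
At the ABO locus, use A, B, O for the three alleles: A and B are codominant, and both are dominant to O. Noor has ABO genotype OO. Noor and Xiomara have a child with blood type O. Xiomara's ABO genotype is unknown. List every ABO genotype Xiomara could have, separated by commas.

For each candidate genotype of Xiomara, check whether crossing it with OO can produce every observed child phenotype.
  AA → possible child types {A} ✗
  AB → possible child types {A, B} ✗
  AO → possible child types {O, A} ✓
  BB → possible child types {B} ✗
  BO → possible child types {O, B} ✓
  OO → possible child types {O} ✓

AO, BO, OO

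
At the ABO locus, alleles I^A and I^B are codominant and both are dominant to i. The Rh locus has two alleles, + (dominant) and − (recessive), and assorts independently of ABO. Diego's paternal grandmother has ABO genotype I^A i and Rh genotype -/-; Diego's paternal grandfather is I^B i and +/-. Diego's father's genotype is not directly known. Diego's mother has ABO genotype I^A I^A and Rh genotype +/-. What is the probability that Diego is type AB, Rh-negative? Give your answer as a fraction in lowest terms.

Diego's father's ABO genotype from I^A i × I^B i: 1/4 I^A I^B, 1/4 I^A i, 1/4 I^B i, 1/4 i i.
Crossing each possibility with the mother I^A I^A and summing P(type AB): 1/4·1/2 + 1/4·0 + 1/4·1/2 + 1/4·0 = 1/4.
Similarly for Rh via the father's Rh distribution: P(Rh-) = 3/8.
Independent loci: 1/4 × 3/8 = 3/32.

3/32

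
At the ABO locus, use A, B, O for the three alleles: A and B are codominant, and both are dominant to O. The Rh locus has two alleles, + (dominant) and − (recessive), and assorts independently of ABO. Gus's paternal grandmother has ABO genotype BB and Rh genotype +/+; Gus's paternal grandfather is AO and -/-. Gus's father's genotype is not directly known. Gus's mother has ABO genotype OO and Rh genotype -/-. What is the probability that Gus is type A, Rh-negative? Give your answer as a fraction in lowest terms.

1/8

Gus's father's ABO genotype from BB × AO: 1/2 AB, 1/2 BO.
Crossing each possibility with the mother OO and summing P(type A): 1/2·1/2 + 1/2·0 = 1/4.
Similarly for Rh via the father's Rh distribution: P(Rh-) = 1/2.
Independent loci: 1/4 × 1/2 = 1/8.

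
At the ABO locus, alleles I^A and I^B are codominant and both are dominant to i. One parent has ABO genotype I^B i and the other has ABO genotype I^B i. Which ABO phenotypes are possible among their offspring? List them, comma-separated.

O, B

Gametes from I^B i × I^B i give offspring ABO genotypes I^B I^B, I^B i, i i, i.e. phenotypes O, B.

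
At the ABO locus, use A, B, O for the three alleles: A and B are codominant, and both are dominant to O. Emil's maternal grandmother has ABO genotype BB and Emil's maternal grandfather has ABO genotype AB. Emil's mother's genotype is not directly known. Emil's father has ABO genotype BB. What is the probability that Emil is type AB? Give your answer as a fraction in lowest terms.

1/4

Emil's mother's ABO genotype from BB × AB: 1/2 AB, 1/2 BB.
Crossing each possibility with the father BB and summing P(type AB): 1/2·1/2 + 1/2·0 = 1/4.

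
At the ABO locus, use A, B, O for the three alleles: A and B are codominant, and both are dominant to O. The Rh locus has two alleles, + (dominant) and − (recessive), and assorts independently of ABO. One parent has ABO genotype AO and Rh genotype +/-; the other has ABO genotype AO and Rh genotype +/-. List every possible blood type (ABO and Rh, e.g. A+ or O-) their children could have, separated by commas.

O+, O-, A+, A-

Gametes from AO × AO give offspring ABO genotypes AA, AO, OO, i.e. phenotypes O, A.
Rh cross +/- × +/- → phenotypes Rh+, Rh-.
Combining independently: O+, O-, A+, A-.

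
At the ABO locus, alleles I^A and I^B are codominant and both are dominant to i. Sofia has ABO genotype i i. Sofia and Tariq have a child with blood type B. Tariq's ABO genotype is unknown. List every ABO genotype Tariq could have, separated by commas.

I^A I^B, I^B I^B, I^B i

For each candidate genotype of Tariq, check whether crossing it with i i can produce every observed child phenotype.
  I^A I^A → possible child types {A} ✗
  I^A I^B → possible child types {A, B} ✓
  I^A i → possible child types {O, A} ✗
  I^B I^B → possible child types {B} ✓
  I^B i → possible child types {O, B} ✓
  i i → possible child types {O} ✗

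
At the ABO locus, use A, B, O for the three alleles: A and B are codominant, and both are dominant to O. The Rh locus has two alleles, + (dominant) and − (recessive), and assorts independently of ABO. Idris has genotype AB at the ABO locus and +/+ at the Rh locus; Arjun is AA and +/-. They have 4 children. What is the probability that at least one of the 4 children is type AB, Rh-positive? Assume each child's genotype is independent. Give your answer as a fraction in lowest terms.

ABO cross AB × AA → 1/2 A, 1/2 AB.
Rh cross +/+ × +/- → 1 Rh+; so P(type AB, Rh-positive) = 1/2 × 1 = 1/2 per child.
P(none) = (1/2)^4 = 1/16; P(at least one) = 1 − 1/16 = 15/16.

15/16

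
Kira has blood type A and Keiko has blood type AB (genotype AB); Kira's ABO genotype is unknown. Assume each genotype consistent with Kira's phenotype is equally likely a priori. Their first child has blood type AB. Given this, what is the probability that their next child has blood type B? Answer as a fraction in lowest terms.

1/12

Possible genotypes: Kira ∈ {AA, AO}; Keiko ∈ {AB}.
Weight each parental genotype pair by prior × P(type-AB child):
  AA × AB: posterior weight 2/3; P(next child type B) = 0.
  AO × AB: posterior weight 1/3; P(next child type B) = 1/4.
Weighted sum = 1/12.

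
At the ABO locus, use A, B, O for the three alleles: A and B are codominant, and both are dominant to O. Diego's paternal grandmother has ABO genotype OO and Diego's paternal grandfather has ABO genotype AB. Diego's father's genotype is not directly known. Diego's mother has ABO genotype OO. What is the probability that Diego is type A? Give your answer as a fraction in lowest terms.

Diego's father's ABO genotype from OO × AB: 1/2 AO, 1/2 BO.
Crossing each possibility with the mother OO and summing P(type A): 1/2·1/2 + 1/2·0 = 1/4.

1/4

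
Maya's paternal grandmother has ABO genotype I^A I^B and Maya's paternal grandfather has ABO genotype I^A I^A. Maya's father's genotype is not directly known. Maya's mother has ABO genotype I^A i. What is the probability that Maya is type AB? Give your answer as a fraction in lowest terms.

1/8

Maya's father's ABO genotype from I^A I^B × I^A I^A: 1/2 I^A I^A, 1/2 I^A I^B.
Crossing each possibility with the mother I^A i and summing P(type AB): 1/2·0 + 1/2·1/4 = 1/8.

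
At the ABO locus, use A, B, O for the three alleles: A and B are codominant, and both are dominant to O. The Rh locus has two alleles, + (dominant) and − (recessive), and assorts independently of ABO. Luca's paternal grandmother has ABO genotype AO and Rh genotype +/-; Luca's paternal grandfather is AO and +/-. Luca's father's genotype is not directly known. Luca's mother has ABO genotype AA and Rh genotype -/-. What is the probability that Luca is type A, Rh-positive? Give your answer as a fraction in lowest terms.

Luca's father's ABO genotype from AO × AO: 1/4 AA, 1/2 AO, 1/4 OO.
Crossing each possibility with the mother AA and summing P(type A): 1/4·1 + 1/2·1 + 1/4·1 = 1.
Similarly for Rh via the father's Rh distribution: P(Rh+) = 1/2.
Independent loci: 1 × 1/2 = 1/2.

1/2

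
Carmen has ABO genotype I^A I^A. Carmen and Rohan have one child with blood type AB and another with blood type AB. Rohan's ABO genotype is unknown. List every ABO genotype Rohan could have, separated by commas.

For each candidate genotype of Rohan, check whether crossing it with I^A I^A can produce every observed child phenotype.
  I^A I^A → possible child types {A} ✗
  I^A I^B → possible child types {A, AB} ✓
  I^A i → possible child types {A} ✗
  I^B I^B → possible child types {AB} ✓
  I^B i → possible child types {A, AB} ✓
  i i → possible child types {A} ✗

I^A I^B, I^B I^B, I^B i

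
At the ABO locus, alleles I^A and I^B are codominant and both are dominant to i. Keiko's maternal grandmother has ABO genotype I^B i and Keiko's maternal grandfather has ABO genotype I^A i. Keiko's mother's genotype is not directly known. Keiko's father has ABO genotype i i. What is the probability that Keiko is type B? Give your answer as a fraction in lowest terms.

1/4

Keiko's mother's ABO genotype from I^B i × I^A i: 1/4 I^A I^B, 1/4 I^A i, 1/4 I^B i, 1/4 i i.
Crossing each possibility with the father i i and summing P(type B): 1/4·1/2 + 1/4·0 + 1/4·1/2 + 1/4·0 = 1/4.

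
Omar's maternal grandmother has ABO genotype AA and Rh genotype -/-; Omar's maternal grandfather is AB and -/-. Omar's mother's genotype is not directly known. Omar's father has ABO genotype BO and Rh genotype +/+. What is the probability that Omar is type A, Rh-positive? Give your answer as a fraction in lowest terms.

3/8

Omar's mother's ABO genotype from AA × AB: 1/2 AA, 1/2 AB.
Crossing each possibility with the father BO and summing P(type A): 1/2·1/2 + 1/2·1/4 = 3/8.
Similarly for Rh via the mother's Rh distribution: P(Rh+) = 1.
Independent loci: 3/8 × 1 = 3/8.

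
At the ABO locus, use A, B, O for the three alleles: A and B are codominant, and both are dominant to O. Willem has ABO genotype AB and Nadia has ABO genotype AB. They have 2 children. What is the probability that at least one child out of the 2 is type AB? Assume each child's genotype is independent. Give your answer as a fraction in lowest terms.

3/4

ABO cross AB × AB → 1/4 A, 1/4 B, 1/2 AB.
So P(type AB) = 1/2 per child.
P(none) = (1/2)^2 = 1/4; P(at least one) = 1 − 1/4 = 3/4.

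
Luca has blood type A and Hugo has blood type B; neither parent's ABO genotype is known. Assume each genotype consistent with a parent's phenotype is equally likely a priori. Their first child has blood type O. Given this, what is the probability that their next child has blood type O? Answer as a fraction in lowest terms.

1/4

Possible genotypes: Luca ∈ {I^A I^A, I^A i}; Hugo ∈ {I^B I^B, I^B i}.
Weight each parental genotype pair by prior × P(type-O child):
  I^A i × I^B i: posterior weight 1; P(next child type O) = 1/4.
Weighted sum = 1/4.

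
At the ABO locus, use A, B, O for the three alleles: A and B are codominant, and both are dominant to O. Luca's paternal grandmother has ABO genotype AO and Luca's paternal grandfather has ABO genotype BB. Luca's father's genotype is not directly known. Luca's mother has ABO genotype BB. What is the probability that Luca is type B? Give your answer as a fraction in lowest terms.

Luca's father's ABO genotype from AO × BB: 1/2 AB, 1/2 BO.
Crossing each possibility with the mother BB and summing P(type B): 1/2·1/2 + 1/2·1 = 3/4.

3/4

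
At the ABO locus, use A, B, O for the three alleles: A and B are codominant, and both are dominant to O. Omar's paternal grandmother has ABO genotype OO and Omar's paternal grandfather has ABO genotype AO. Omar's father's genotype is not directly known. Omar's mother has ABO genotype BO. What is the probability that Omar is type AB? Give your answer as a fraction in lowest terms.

Omar's father's ABO genotype from OO × AO: 1/2 AO, 1/2 OO.
Crossing each possibility with the mother BO and summing P(type AB): 1/2·1/4 + 1/2·0 = 1/8.

1/8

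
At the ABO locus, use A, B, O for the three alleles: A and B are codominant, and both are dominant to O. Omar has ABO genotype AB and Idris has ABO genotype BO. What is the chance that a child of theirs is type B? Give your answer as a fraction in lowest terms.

ABO cross AB × BO → offspring phenotypes: 1/4 A, 1/2 B, 1/4 AB.
So P(type B) = 1/2.

1/2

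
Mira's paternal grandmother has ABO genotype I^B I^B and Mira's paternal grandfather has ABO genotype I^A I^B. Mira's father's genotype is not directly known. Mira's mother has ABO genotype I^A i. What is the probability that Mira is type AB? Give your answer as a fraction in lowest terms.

Mira's father's ABO genotype from I^B I^B × I^A I^B: 1/2 I^A I^B, 1/2 I^B I^B.
Crossing each possibility with the mother I^A i and summing P(type AB): 1/2·1/4 + 1/2·1/2 = 3/8.

3/8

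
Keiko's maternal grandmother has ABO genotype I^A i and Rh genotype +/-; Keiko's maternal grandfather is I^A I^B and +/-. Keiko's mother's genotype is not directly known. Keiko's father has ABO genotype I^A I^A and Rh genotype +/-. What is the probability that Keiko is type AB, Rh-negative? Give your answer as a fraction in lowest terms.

Keiko's mother's ABO genotype from I^A i × I^A I^B: 1/4 I^A I^A, 1/4 I^A I^B, 1/4 I^A i, 1/4 I^B i.
Crossing each possibility with the father I^A I^A and summing P(type AB): 1/4·0 + 1/4·1/2 + 1/4·0 + 1/4·1/2 = 1/4.
Similarly for Rh via the mother's Rh distribution: P(Rh-) = 1/4.
Independent loci: 1/4 × 1/4 = 1/16.

1/16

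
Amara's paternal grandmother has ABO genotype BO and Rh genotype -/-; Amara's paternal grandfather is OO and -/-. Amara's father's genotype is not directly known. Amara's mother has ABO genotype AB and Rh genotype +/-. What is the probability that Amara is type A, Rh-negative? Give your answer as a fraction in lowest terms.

3/16

Amara's father's ABO genotype from BO × OO: 1/2 BO, 1/2 OO.
Crossing each possibility with the mother AB and summing P(type A): 1/2·1/4 + 1/2·1/2 = 3/8.
Similarly for Rh via the father's Rh distribution: P(Rh-) = 1/2.
Independent loci: 3/8 × 1/2 = 3/16.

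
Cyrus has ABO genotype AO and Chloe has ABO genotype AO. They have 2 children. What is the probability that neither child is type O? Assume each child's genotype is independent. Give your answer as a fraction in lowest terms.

ABO cross AO × AO → 1/4 O, 3/4 A.
So P(type O) = 1/4 per child.
P(not type O) = 3/4 for one child; (3/4)^2 = 9/16.

9/16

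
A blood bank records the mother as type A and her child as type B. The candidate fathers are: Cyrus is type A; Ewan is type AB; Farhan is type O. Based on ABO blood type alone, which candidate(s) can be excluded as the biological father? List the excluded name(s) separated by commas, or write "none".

A candidate is excluded only if no genotype consistent with his phenotype could produce a type B child with a type A mother.
Cyrus (type A): no genotype consistent with that phenotype can produce a type-B child with a type-A mother.
Farhan (type O): no genotype consistent with that phenotype can produce a type-B child with a type-A mother.

Cyrus, Farhan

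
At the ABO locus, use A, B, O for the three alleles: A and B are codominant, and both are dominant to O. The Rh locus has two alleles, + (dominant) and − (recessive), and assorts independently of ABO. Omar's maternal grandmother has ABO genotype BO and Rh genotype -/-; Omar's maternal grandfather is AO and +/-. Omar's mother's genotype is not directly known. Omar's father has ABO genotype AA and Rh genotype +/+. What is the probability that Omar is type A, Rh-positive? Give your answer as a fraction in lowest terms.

Omar's mother's ABO genotype from BO × AO: 1/4 AB, 1/4 AO, 1/4 BO, 1/4 OO.
Crossing each possibility with the father AA and summing P(type A): 1/4·1/2 + 1/4·1 + 1/4·1/2 + 1/4·1 = 3/4.
Similarly for Rh via the mother's Rh distribution: P(Rh+) = 1.
Independent loci: 3/4 × 1 = 3/4.

3/4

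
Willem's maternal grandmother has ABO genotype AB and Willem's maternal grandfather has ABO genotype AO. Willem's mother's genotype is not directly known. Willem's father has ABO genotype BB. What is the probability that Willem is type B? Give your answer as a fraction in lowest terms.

1/2

Willem's mother's ABO genotype from AB × AO: 1/4 AA, 1/4 AB, 1/4 AO, 1/4 BO.
Crossing each possibility with the father BB and summing P(type B): 1/4·0 + 1/4·1/2 + 1/4·1/2 + 1/4·1 = 1/2.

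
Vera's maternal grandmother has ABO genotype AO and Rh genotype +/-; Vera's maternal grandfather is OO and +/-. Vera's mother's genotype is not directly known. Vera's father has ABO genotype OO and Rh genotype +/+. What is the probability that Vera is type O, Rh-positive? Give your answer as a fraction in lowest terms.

Vera's mother's ABO genotype from AO × OO: 1/2 AO, 1/2 OO.
Crossing each possibility with the father OO and summing P(type O): 1/2·1/2 + 1/2·1 = 3/4.
Similarly for Rh via the mother's Rh distribution: P(Rh+) = 1.
Independent loci: 3/4 × 1 = 3/4.

3/4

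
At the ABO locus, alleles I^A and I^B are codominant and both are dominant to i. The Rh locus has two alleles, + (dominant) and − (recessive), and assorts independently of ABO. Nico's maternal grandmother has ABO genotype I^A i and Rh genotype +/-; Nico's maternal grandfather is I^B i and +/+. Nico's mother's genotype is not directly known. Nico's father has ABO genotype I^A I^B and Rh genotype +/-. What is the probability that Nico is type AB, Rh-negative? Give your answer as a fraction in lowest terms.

1/32

Nico's mother's ABO genotype from I^A i × I^B i: 1/4 I^A I^B, 1/4 I^A i, 1/4 I^B i, 1/4 i i.
Crossing each possibility with the father I^A I^B and summing P(type AB): 1/4·1/2 + 1/4·1/4 + 1/4·1/4 + 1/4·0 = 1/4.
Similarly for Rh via the mother's Rh distribution: P(Rh-) = 1/8.
Independent loci: 1/4 × 1/8 = 1/32.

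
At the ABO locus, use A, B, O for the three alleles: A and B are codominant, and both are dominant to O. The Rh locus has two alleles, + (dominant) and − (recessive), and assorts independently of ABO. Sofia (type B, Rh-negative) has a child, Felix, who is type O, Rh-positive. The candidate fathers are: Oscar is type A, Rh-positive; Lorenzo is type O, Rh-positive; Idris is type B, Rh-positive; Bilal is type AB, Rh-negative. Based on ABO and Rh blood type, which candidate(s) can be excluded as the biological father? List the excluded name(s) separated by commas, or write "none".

A candidate is excluded only if no genotype consistent with his phenotype could produce a type O, Rh-positive child with a type B, Rh-negative mother.
Bilal (type AB, Rh-): no genotype consistent with that phenotype can produce a type-O Rh+ child with a type-B mother.

Bilal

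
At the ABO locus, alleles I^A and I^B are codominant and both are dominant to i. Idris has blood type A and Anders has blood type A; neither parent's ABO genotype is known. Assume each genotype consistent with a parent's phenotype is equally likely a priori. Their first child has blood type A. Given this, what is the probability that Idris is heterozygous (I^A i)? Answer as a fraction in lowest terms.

Possible genotypes: Idris ∈ {I^A I^A, I^A i}; Anders ∈ {I^A I^A, I^A i}.
Weight each parental genotype pair by prior × P(type-A child):
  I^A I^A × I^A I^A: posterior weight 4/15.
  I^A I^A × I^A i: posterior weight 4/15.
  I^A i × I^A I^A: posterior weight 4/15.
  I^A i × I^A i: posterior weight 1/5.
Sum the posterior weight over pairs where Idris is I^A i: 7/15.

7/15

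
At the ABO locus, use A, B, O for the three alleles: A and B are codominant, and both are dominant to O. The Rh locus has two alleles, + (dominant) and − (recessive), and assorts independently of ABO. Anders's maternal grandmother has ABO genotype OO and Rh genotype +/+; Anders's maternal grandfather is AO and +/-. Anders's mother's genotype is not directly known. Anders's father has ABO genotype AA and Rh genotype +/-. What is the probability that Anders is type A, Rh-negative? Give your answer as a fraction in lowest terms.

Anders's mother's ABO genotype from OO × AO: 1/2 AO, 1/2 OO.
Crossing each possibility with the father AA and summing P(type A): 1/2·1 + 1/2·1 = 1.
Similarly for Rh via the mother's Rh distribution: P(Rh-) = 1/8.
Independent loci: 1 × 1/8 = 1/8.

1/8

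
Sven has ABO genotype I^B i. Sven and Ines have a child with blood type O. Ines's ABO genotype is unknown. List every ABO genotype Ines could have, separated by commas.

For each candidate genotype of Ines, check whether crossing it with I^B i can produce every observed child phenotype.
  I^A I^A → possible child types {A, AB} ✗
  I^A I^B → possible child types {A, B, AB} ✗
  I^A i → possible child types {O, A, B, AB} ✓
  I^B I^B → possible child types {B} ✗
  I^B i → possible child types {O, B} ✓
  i i → possible child types {O, B} ✓

I^A i, I^B i, i i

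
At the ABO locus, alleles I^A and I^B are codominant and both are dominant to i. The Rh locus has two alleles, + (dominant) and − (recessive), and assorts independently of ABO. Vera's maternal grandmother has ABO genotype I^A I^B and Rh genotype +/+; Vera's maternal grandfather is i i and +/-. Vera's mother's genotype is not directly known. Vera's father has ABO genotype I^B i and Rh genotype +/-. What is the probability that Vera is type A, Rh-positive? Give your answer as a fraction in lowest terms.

7/64

Vera's mother's ABO genotype from I^A I^B × i i: 1/2 I^A i, 1/2 I^B i.
Crossing each possibility with the father I^B i and summing P(type A): 1/2·1/4 + 1/2·0 = 1/8.
Similarly for Rh via the mother's Rh distribution: P(Rh+) = 7/8.
Independent loci: 1/8 × 7/8 = 7/64.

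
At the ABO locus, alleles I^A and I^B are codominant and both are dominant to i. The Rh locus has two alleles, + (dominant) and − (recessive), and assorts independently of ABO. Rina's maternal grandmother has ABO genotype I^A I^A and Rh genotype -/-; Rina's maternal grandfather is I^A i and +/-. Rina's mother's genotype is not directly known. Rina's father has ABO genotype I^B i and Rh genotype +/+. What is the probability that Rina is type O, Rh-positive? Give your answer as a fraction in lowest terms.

Rina's mother's ABO genotype from I^A I^A × I^A i: 1/2 I^A I^A, 1/2 I^A i.
Crossing each possibility with the father I^B i and summing P(type O): 1/2·0 + 1/2·1/4 = 1/8.
Similarly for Rh via the mother's Rh distribution: P(Rh+) = 1.
Independent loci: 1/8 × 1 = 1/8.

1/8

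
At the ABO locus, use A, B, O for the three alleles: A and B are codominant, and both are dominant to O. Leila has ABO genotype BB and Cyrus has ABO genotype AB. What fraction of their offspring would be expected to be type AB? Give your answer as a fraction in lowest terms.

1/2

ABO cross BB × AB → offspring phenotypes: 1/2 B, 1/2 AB.
So P(type AB) = 1/2.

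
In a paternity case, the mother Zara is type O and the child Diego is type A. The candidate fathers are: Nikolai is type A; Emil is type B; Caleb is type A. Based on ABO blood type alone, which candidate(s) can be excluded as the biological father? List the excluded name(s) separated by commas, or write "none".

A candidate is excluded only if no genotype consistent with his phenotype could produce a type A child with a type O mother.
Emil (type B): no genotype consistent with that phenotype can produce a type-A child with a type-O mother.

Emil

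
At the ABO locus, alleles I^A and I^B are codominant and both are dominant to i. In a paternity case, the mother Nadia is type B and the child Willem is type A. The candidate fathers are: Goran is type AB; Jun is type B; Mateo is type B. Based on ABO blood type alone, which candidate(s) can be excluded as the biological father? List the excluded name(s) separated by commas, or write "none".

A candidate is excluded only if no genotype consistent with his phenotype could produce a type A child with a type B mother.
Jun (type B): no genotype consistent with that phenotype can produce a type-A child with a type-B mother.
Mateo (type B): no genotype consistent with that phenotype can produce a type-A child with a type-B mother.

Jun, Mateo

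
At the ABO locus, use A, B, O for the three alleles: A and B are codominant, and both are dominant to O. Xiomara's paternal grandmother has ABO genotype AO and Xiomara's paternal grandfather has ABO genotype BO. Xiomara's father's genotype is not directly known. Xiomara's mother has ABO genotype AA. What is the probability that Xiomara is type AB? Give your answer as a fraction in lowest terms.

Xiomara's father's ABO genotype from AO × BO: 1/4 AB, 1/4 AO, 1/4 BO, 1/4 OO.
Crossing each possibility with the mother AA and summing P(type AB): 1/4·1/2 + 1/4·0 + 1/4·1/2 + 1/4·0 = 1/4.

1/4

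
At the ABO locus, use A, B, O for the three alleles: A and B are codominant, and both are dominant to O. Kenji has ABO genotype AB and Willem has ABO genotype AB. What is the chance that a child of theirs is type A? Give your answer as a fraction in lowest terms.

1/4

ABO cross AB × AB → offspring phenotypes: 1/4 A, 1/4 B, 1/2 AB.
So P(type A) = 1/4.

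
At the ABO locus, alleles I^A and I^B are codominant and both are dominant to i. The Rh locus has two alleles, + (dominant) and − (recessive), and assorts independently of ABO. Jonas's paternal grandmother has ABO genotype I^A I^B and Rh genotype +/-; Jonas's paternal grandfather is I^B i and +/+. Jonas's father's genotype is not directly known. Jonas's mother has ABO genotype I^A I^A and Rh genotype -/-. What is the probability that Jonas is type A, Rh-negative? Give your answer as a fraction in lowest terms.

Jonas's father's ABO genotype from I^A I^B × I^B i: 1/4 I^A I^B, 1/4 I^A i, 1/4 I^B I^B, 1/4 I^B i.
Crossing each possibility with the mother I^A I^A and summing P(type A): 1/4·1/2 + 1/4·1 + 1/4·0 + 1/4·1/2 = 1/2.
Similarly for Rh via the father's Rh distribution: P(Rh-) = 1/4.
Independent loci: 1/2 × 1/4 = 1/8.

1/8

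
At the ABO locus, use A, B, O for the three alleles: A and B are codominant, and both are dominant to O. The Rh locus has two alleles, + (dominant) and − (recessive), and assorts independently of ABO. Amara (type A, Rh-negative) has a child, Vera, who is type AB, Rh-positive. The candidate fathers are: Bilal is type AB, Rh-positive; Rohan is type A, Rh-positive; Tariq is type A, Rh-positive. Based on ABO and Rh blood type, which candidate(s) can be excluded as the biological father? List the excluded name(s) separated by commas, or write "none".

A candidate is excluded only if no genotype consistent with his phenotype could produce a type AB, Rh-positive child with a type A, Rh-negative mother.
Rohan (type A, Rh+): no genotype consistent with that phenotype can produce a type-AB Rh+ child with a type-A mother.
Tariq (type A, Rh+): no genotype consistent with that phenotype can produce a type-AB Rh+ child with a type-A mother.

Rohan, Tariq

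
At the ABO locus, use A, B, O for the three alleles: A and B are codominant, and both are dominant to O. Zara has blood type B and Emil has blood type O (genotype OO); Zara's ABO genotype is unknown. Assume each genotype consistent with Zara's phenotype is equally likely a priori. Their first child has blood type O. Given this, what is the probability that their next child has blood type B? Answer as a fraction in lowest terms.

Possible genotypes: Zara ∈ {BB, BO}; Emil ∈ {OO}.
Weight each parental genotype pair by prior × P(type-O child):
  BO × OO: posterior weight 1; P(next child type B) = 1/2.
Weighted sum = 1/2.

1/2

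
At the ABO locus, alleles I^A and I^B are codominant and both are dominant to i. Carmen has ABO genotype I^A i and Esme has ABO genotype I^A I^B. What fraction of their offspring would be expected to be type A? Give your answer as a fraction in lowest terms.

ABO cross I^A i × I^A I^B → offspring phenotypes: 1/2 A, 1/4 B, 1/4 AB.
So P(type A) = 1/2.

1/2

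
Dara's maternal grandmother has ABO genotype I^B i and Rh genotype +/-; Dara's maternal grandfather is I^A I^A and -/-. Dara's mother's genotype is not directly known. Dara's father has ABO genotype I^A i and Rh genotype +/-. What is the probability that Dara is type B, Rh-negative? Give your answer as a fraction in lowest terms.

3/64

Dara's mother's ABO genotype from I^B i × I^A I^A: 1/2 I^A I^B, 1/2 I^A i.
Crossing each possibility with the father I^A i and summing P(type B): 1/2·1/4 + 1/2·0 = 1/8.
Similarly for Rh via the mother's Rh distribution: P(Rh-) = 3/8.
Independent loci: 1/8 × 3/8 = 3/64.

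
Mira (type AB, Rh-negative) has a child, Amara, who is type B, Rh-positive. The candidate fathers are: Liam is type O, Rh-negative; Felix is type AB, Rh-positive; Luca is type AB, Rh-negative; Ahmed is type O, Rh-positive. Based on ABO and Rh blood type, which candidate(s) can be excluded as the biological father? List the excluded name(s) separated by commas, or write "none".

Liam, Luca

A candidate is excluded only if no genotype consistent with his phenotype could produce a type B, Rh-positive child with a type AB, Rh-negative mother.
Liam (type O, Rh-): no genotype consistent with that phenotype can produce a type-B Rh+ child with a type-AB mother.
Luca (type AB, Rh-): no genotype consistent with that phenotype can produce a type-B Rh+ child with a type-AB mother.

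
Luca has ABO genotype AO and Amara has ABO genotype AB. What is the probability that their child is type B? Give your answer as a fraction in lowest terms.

ABO cross AO × AB → offspring phenotypes: 1/2 A, 1/4 B, 1/4 AB.
So P(type B) = 1/4.

1/4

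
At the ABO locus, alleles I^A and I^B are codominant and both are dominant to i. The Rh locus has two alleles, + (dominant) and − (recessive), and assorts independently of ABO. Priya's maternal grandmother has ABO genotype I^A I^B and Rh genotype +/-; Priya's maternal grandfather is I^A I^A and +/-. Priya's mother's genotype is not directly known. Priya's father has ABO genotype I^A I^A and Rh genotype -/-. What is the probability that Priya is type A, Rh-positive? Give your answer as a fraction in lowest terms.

Priya's mother's ABO genotype from I^A I^B × I^A I^A: 1/2 I^A I^A, 1/2 I^A I^B.
Crossing each possibility with the father I^A I^A and summing P(type A): 1/2·1 + 1/2·1/2 = 3/4.
Similarly for Rh via the mother's Rh distribution: P(Rh+) = 1/2.
Independent loci: 3/4 × 1/2 = 3/8.

3/8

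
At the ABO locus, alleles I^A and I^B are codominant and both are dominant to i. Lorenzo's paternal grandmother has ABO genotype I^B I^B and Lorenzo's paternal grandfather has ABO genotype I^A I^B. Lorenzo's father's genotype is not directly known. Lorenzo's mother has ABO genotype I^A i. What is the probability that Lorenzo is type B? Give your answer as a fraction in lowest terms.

Lorenzo's father's ABO genotype from I^B I^B × I^A I^B: 1/2 I^A I^B, 1/2 I^B I^B.
Crossing each possibility with the mother I^A i and summing P(type B): 1/2·1/4 + 1/2·1/2 = 3/8.

3/8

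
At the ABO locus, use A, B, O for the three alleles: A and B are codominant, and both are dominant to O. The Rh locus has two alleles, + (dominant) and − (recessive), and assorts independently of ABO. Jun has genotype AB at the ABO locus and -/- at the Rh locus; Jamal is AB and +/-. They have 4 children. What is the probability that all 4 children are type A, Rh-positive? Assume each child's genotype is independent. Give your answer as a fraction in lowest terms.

ABO cross AB × AB → 1/4 A, 1/4 B, 1/2 AB.
Rh cross -/- × +/- → 1/2 Rh+, 1/2 Rh-; so P(type A, Rh-positive) = 1/4 × 1/2 = 1/8 per child.
All 4 independent: (1/8)^4 = 1/4096.

1/4096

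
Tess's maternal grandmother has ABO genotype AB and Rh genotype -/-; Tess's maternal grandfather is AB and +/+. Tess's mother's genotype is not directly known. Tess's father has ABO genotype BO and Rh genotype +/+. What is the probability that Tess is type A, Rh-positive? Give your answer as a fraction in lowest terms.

Tess's mother's ABO genotype from AB × AB: 1/4 AA, 1/2 AB, 1/4 BB.
Crossing each possibility with the father BO and summing P(type A): 1/4·1/2 + 1/2·1/4 + 1/4·0 = 1/4.
Similarly for Rh via the mother's Rh distribution: P(Rh+) = 1.
Independent loci: 1/4 × 1 = 1/4.

1/4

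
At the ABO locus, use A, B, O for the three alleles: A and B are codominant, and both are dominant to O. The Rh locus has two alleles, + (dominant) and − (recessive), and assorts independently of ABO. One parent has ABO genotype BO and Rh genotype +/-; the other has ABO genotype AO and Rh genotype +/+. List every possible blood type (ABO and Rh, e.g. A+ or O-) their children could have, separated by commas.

Gametes from BO × AO give offspring ABO genotypes AB, AO, BO, OO, i.e. phenotypes O, A, B, AB.
Rh cross +/- × +/+ → phenotypes Rh+.
Combining independently: O+, A+, B+, AB+.

O+, A+, B+, AB+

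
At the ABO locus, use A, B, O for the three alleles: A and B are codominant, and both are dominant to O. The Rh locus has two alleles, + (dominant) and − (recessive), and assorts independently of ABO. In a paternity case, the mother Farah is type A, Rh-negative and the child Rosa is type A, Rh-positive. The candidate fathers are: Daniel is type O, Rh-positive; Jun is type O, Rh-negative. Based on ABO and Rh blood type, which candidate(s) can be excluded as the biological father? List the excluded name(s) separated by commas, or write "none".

Jun

A candidate is excluded only if no genotype consistent with his phenotype could produce a type A, Rh-positive child with a type A, Rh-negative mother.
Jun (type O, Rh-): no genotype consistent with that phenotype can produce a type-A Rh+ child with a type-A mother.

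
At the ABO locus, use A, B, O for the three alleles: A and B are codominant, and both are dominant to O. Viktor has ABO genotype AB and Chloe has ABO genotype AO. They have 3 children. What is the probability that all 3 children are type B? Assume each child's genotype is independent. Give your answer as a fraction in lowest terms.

ABO cross AB × AO → 1/2 A, 1/4 B, 1/4 AB.
So P(type B) = 1/4 per child.
All 3 independent: (1/4)^3 = 1/64.

1/64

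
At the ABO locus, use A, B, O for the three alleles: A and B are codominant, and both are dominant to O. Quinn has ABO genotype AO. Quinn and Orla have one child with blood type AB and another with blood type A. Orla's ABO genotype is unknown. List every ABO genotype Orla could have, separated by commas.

AB, BO

For each candidate genotype of Orla, check whether crossing it with AO can produce every observed child phenotype.
  AA → possible child types {A} ✗
  AB → possible child types {A, B, AB} ✓
  AO → possible child types {O, A} ✗
  BB → possible child types {B, AB} ✗
  BO → possible child types {O, A, B, AB} ✓
  OO → possible child types {O, A} ✗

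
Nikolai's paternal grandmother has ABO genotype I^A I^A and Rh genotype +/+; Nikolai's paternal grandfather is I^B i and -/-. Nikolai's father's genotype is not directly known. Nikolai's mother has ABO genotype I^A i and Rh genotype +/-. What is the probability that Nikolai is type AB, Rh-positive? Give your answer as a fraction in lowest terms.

Nikolai's father's ABO genotype from I^A I^A × I^B i: 1/2 I^A I^B, 1/2 I^A i.
Crossing each possibility with the mother I^A i and summing P(type AB): 1/2·1/4 + 1/2·0 = 1/8.
Similarly for Rh via the father's Rh distribution: P(Rh+) = 3/4.
Independent loci: 1/8 × 3/4 = 3/32.

3/32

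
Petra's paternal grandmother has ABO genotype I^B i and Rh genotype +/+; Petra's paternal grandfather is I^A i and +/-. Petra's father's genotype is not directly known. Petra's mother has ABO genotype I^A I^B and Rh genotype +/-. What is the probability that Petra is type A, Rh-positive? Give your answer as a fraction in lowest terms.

Petra's father's ABO genotype from I^B i × I^A i: 1/4 I^A I^B, 1/4 I^A i, 1/4 I^B i, 1/4 i i.
Crossing each possibility with the mother I^A I^B and summing P(type A): 1/4·1/4 + 1/4·1/2 + 1/4·1/4 + 1/4·1/2 = 3/8.
Similarly for Rh via the father's Rh distribution: P(Rh+) = 7/8.
Independent loci: 3/8 × 7/8 = 21/64.

21/64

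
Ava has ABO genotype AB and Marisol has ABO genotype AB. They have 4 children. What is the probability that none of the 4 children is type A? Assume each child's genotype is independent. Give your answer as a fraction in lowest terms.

81/256

ABO cross AB × AB → 1/4 A, 1/4 B, 1/2 AB.
So P(type A) = 1/4 per child.
P(not type A) = 3/4 for one child; (3/4)^4 = 81/256.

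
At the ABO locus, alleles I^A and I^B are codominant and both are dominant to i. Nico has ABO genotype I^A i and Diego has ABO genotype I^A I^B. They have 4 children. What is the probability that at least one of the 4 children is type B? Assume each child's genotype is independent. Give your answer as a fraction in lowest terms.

175/256

ABO cross I^A i × I^A I^B → 1/2 A, 1/4 B, 1/4 AB.
So P(type B) = 1/4 per child.
P(none) = (3/4)^4 = 81/256; P(at least one) = 1 − 81/256 = 175/256.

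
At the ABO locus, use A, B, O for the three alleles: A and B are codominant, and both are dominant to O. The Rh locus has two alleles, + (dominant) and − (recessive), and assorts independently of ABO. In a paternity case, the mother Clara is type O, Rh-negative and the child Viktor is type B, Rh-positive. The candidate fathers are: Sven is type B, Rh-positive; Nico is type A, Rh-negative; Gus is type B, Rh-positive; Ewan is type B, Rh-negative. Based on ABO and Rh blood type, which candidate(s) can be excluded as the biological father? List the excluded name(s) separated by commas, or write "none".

A candidate is excluded only if no genotype consistent with his phenotype could produce a type B, Rh-positive child with a type O, Rh-negative mother.
Nico (type A, Rh-): no genotype consistent with that phenotype can produce a type-B Rh+ child with a type-O mother.
Ewan (type B, Rh-): no genotype consistent with that phenotype can produce a type-B Rh+ child with a type-O mother.

Nico, Ewan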